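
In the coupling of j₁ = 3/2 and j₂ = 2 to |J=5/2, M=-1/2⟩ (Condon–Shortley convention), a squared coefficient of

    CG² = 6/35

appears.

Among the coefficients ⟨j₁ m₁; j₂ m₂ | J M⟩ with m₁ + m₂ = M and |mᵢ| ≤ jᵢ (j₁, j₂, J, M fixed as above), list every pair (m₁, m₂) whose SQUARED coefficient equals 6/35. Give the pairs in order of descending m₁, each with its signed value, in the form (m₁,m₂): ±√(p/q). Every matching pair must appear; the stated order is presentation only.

(3/2,-2): +√(6/35)

Admissible pairs with m₁+m₂ = M = -1/2: (-3/2,1), (-1/2,0), (1/2,-1), (3/2,-2)
  (m₁,m₂)=(3/2,-2): CG² = 6/35, CG = +√(6/35)   ← matches the target
  (m₁,m₂)=(1/2,-1): CG² = 5/14, CG = +√(5/14)
  (m₁,m₂)=(-1/2,0): CG² = 3/35, CG = −√(3/35)
  (m₁,m₂)=(-3/2,1): CG² = 27/70, CG = −√(27/70)
Pairs with CG² = 6/35: (3/2,-2): +√(6/35)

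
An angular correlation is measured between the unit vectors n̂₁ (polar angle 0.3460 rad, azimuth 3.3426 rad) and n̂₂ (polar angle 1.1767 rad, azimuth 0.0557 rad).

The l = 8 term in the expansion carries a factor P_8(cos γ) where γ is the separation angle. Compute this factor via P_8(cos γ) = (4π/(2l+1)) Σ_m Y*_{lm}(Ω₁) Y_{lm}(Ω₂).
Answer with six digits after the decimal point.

0.247829

Term-by-term m-sum for l=8 (normalisation 4π/17 = 0.739198):
  m=-8: Y*=-0.000003+0.000090i  Y=+0.245727-0.117369i  product +0.000010+0.000023i
  m=-7: Y*=-0.000163-0.000987i  Y=+0.418979-0.172174i  product -0.000238-0.000386i
  m=-6: Y*=+0.002508+0.006567i  Y=+0.266974-0.092700i  product +0.001278+0.001521i
  m=-5: Y*=-0.018902-0.029767i  Y=-0.158857+0.045422i  product +0.004355+0.003870i
  m=-4: Y*=+0.089724+0.093131i  Y=-0.340634+0.077175i  product -0.037750-0.024799i
  m=-3: Y*=-0.278107-0.191500i  Y=+0.003755-0.000633i  product -0.001165-0.000543i
  m=-2: Y*=+0.523135+0.222421i  Y=+0.332111-0.037151i  product +0.182002+0.054434i
  m=-1: Y*=-0.417425-0.085054i  Y=+0.062646-0.003493i  product -0.026447-0.003870i
  m=+0: Y*=-0.281977-0.000000i  Y=-0.323359+0.000000i  product +0.091180+0.000000i
  m=+1: Y*=+0.417425-0.085054i  Y=-0.062646-0.003493i  product -0.026447+0.003870i
  m=+2: Y*=+0.523135-0.222421i  Y=+0.332111+0.037151i  product +0.182002-0.054434i
  m=+3: Y*=+0.278107-0.191500i  Y=-0.003755-0.000633i  product -0.001165+0.000543i
  m=+4: Y*=+0.089724-0.093131i  Y=-0.340634-0.077175i  product -0.037750+0.024799i
  m=+5: Y*=+0.018902-0.029767i  Y=+0.158857+0.045422i  product +0.004355-0.003870i
  m=+6: Y*=+0.002508-0.006567i  Y=+0.266974+0.092700i  product +0.001278-0.001521i
  m=+7: Y*=+0.000163-0.000987i  Y=-0.418979-0.172174i  product -0.000238+0.000386i
  m=+8: Y*=-0.000003-0.000090i  Y=+0.245727+0.117369i  product +0.000010-0.000023i
Total Σ_m = +0.335267-0.000000i. Multiply by 0.739198: +0.247829-0.000000i. P_8(cos γ) = 0.247829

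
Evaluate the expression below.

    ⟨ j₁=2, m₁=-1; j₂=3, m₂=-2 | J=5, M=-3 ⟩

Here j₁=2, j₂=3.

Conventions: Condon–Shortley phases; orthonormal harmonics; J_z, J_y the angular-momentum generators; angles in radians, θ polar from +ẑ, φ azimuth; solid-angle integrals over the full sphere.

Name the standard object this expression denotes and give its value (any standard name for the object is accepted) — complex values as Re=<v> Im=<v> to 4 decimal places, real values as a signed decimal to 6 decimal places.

This is a Clebsch–Gordan (vector-coupling) coefficient.
j₁+j₂−J=0  J+j₁−j₂=4  J−j₁+j₂=6  j₁+j₂+J+1=11
(j₁±m₁, j₂±m₂, J±M) = (1,3,1,5,2,8)
P² = 276480
sum k=0..0:
  [0] +1/720 = 1/720
S = 1/720
C² = P²·S² = 8/15 ; C = +0.730297

Clebsch–Gordan coefficient, +√(8/15) ≈ +0.730297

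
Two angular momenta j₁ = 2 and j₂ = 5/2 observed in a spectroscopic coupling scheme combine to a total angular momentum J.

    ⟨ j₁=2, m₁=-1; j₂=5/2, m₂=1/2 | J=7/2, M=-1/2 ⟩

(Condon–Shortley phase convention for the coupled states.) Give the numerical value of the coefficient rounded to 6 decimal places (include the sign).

-0.557773

j₁+j₂−J=1  J+j₁−j₂=3  J−j₁+j₂=4  j₁+j₂+J+1=9
(j₁±m₁, j₂±m₂, J±M) = (1,3,3,2,3,4)
P² = 1152/35
sum k=0..1:
  [0] +1/36 = 1/36
  [1] −1/8 = -1/8
S = -7/72
C² = P²·S² = 14/45 ; C = -0.557773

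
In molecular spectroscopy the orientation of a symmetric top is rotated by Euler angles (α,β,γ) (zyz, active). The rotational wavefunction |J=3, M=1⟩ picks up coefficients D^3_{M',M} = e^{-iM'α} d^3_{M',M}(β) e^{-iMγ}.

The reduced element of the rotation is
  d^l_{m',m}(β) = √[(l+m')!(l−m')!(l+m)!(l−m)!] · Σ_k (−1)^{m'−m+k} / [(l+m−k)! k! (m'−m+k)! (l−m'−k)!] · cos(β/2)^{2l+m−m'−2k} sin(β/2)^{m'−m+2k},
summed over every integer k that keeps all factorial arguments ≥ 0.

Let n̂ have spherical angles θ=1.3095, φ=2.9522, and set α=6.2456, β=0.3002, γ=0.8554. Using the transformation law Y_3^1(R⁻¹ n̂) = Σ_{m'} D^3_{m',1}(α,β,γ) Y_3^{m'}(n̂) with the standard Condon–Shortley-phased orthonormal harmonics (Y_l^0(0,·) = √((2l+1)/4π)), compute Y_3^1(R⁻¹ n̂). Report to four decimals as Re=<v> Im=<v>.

Need the full column D^3_{m',1} for m'=−3..3 at α=6.2456, β=0.3002, γ=0.8554.
cos(β/2)=0.988756, sin(β/2)=0.149537
d^3_{-3,1}: single k=4 term ⇒ +0.001893;  D = +0.001073-0.001560i
d^3_{-2,1}: k∈[3..4] ⇒ +0.020443 -0.000234 = +0.020209;  D = +0.012072-0.016207i
d^3_{-1,1}: k∈[2..4] ⇒ +0.128235 -0.003911 +0.000011 = +0.124335;  D = +0.077969-0.096850i
d^3_{0,1}: k∈[1..3] ⇒ +0.489537 -0.033591 +0.000256 = +0.456202;  D = +0.299230-0.344356i
d^3_{1,1}: k∈[0..2] ⇒ +0.934405 -0.170980 +0.002933 = +0.766359;  D = +0.524049-0.559176i
d^3_{2,1}: k∈[0..1] ⇒ -0.446884 +0.020443 = -0.426441;  D = -0.303094+0.299977i
d^3_{3,1}: single k=0 term ⇒ +0.082775;  D = +0.060979-0.055976i
Y_3^{m'}(θ=1.3095,φ=2.9522) and Σ D·Y over m':
  (+0.0011-0.0016i)·(-0.3171-0.2024i)  (+0.0121-0.0162i)·(+0.2289+0.0911i)  (+0.0780-0.0969i)·(+0.2043+0.0392i)  (+0.2992-0.3444i)·(-0.2570+0.0000i)  (+0.5240-0.5592i)·(-0.2043+0.0392i)  (-0.3031+0.3000i)·(+0.2289-0.0911i)  (+0.0610-0.0560i)·(+0.3171-0.2024i)
Y_3^1(R⁻¹ n̂) = -0.172828+0.270417i

Re=-0.1728 Im=0.2704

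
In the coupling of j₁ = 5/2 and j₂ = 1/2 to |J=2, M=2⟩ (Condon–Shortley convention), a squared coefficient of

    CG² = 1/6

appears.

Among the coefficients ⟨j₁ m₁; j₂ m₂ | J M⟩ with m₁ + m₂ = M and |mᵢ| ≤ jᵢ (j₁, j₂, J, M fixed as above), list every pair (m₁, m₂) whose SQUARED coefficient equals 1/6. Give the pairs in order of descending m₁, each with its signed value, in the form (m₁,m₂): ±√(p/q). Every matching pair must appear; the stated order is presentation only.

Admissible pairs with m₁+m₂ = M = 2: (3/2,1/2), (5/2,-1/2)
  (m₁,m₂)=(5/2,-1/2): CG² = 5/6, CG = +√(5/6)
  (m₁,m₂)=(3/2,1/2): CG² = 1/6, CG = −√(1/6)   ← matches the target
Pairs with CG² = 1/6: (3/2,1/2): −√(1/6)

(3/2,1/2): −√(1/6)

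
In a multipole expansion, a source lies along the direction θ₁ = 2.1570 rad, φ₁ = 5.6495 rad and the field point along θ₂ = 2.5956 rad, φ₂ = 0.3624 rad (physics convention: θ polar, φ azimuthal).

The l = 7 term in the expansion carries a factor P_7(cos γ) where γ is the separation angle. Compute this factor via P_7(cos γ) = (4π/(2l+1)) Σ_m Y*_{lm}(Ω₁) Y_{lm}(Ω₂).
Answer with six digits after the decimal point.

0.124347

Expand P_7 via completeness: Σ_{m} conj(Y_{7,m}) at Ω₁ times Y_{7,m} at Ω₂ —
  term(m=-7) = 0.00055 - 0.00045j   from Y*(Ω₁)=-0.03802 + 0.13392j, Y(Ω₂)=-0.00419 - 0.00289j
  term(m=-6) = 0.01034 + 0.00327j   from Y*(Ω₁)=0.27316 - 0.21223j, Y(Ω₂)=0.01779 + 0.02581j
  term(m=-5) = 0.01366 + 0.04975j   from Y*(Ω₁)=-0.43829 + 0.01176j, Y(Ω₂)=-0.02811 - 0.11427j
  term(m=-4) = -0.03770 + 0.04229j   from Y*(Ω₁)=0.15714 + 0.10909j, Y(Ω₂)=-0.03580 + 0.29397j
  term(m=-3) = 0.11578 + 0.01789j   from Y*(Ω₁)=0.07893 + 0.23023j, Y(Ω₂)=0.22383 - 0.42618j
  term(m=-2) = 0.05108 + 0.11395j   from Y*(Ω₁)=0.09459 - 0.30213j, Y(Ω₂)=-0.29529 + 0.26151j
  term(m=-1) = -0.00715 + 0.01104j   from Y*(Ω₁)=0.09650 - 0.07091j, Y(Ω₂)=-0.10270 + 0.03894j
  term(m=+0) = -0.14470 + 0.00000j   from Y*(Ω₁)=-0.33214 + 0.00000j, Y(Ω₂)=0.43565 + 0.00000j
  term(m=+1) = -0.00715 - 0.01104j   from Y*(Ω₁)=-0.09650 - 0.07091j, Y(Ω₂)=0.10270 + 0.03894j
  term(m=+2) = 0.05108 - 0.11395j   from Y*(Ω₁)=0.09459 + 0.30213j, Y(Ω₂)=-0.29529 - 0.26151j
  term(m=+3) = 0.11578 - 0.01789j   from Y*(Ω₁)=-0.07893 + 0.23023j, Y(Ω₂)=-0.22383 - 0.42618j
  term(m=+4) = -0.03770 - 0.04229j   from Y*(Ω₁)=0.15714 - 0.10909j, Y(Ω₂)=-0.03580 - 0.29397j
  term(m=+5) = 0.01366 - 0.04975j   from Y*(Ω₁)=0.43829 + 0.01176j, Y(Ω₂)=0.02811 - 0.11427j
  term(m=+6) = 0.01034 - 0.00327j   from Y*(Ω₁)=0.27316 + 0.21223j, Y(Ω₂)=0.01779 - 0.02581j
  term(m=+7) = 0.00055 + 0.00045j   from Y*(Ω₁)=0.03802 + 0.13392j, Y(Ω₂)=0.00419 - 0.00289j
Total Σ_m = 0.14843 - 0.00000j. Multiply by 0.837758: 0.12435 - 0.00000j. P_7(cos γ) = 0.124347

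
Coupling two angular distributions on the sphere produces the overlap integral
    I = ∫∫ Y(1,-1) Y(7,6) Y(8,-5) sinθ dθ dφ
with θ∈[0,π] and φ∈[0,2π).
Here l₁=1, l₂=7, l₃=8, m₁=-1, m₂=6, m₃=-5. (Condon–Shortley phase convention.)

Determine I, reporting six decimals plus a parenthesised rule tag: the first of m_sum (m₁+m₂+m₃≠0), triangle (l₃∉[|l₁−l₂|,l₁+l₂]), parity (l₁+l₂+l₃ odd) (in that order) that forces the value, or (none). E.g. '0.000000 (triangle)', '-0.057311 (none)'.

-0.052996 (none)

m-sum 0 ✓  L=16 even ✓  6≤8≤8 ✓
Π(2lᵢ+1) = 3×15×17 = 765
triangle coeff Δ(1,7,8) = 1/2040
Σ_t [0,0]: t=0:+1/25401600 = 1/25401600
(3j)²=8/255 [(1 7 8; 0 0 0)], sign=+1
Σ_t [0,0]: t=0:+1/12454041600 = 1/12454041600
(3j)²=1/680 [(1 7 8; -1 6 -5)], sign=-1
⇒ 4πI² = 3/85
I = (-1)√(3/85/(4π)) = -0.05299638
No selection rule forces the value: the integral is nonzero (none).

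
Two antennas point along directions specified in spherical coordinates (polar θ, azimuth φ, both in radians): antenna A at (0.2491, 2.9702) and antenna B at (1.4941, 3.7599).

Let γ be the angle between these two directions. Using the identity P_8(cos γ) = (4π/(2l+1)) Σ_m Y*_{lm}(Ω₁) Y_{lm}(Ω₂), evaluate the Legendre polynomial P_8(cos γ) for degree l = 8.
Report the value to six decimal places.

Term-by-term m-sum for l=8 (normalisation 4π/17 = 0.739198):
  m=-8: (+0.000001-0.000007i) × (+0.116765+0.489703i) = +0.000004-0.000000i  (running Σ = +0.000004-0.000000i)
  m=-7: (-0.000040+0.000103i) × (+0.058008-0.143465i) = +0.000012+0.000012i  (running Σ = +0.000016+0.000012i)
  m=-6: (+0.000571-0.000947i) × (+0.284255-0.181498i) = -0.000010-0.000373i  (running Σ = +0.000006-0.000361i)
  m=-5: (-0.005210+0.006015i) × (-0.178552-0.008945i) = +0.000984-0.001027i  (running Σ = +0.000990-0.001389i)
  m=-4: (+0.032810-0.026836i) × (-0.222931-0.176025i) = -0.012038+0.000207i  (running Σ = -0.011048-0.001182i)
  m=-3: (-0.143388+0.080993i) × (+0.052973+0.181399i) = -0.022288-0.021720i  (running Σ = -0.033335-0.022901i)
  m=-2: (+0.412239-0.147117i) × (-0.085313+0.245714i) = +0.000980+0.113844i  (running Σ = -0.032356+0.090943i)
  m=-1: (-0.653008+0.113030i) × (+0.157311-0.111904i) = -0.090077+0.090855i  (running Σ = -0.122433+0.181798i)
  m=0: (+0.182469-0.000000i) × (+0.252969+0.000000i) = +0.046159+0.000000i  (running Σ = -0.076274+0.181798i)
  m=1: (+0.653008+0.113030i) × (-0.157311-0.111904i) = -0.090077-0.090855i  (running Σ = -0.166351+0.090943i)
  m=2: (+0.412239+0.147117i) × (-0.085313-0.245714i) = +0.000980-0.113844i  (running Σ = -0.165372-0.022901i)
  m=3: (+0.143388+0.080993i) × (-0.052973+0.181399i) = -0.022288+0.021720i  (running Σ = -0.187660-0.001182i)
  m=4: (+0.032810+0.026836i) × (-0.222931+0.176025i) = -0.012038-0.000207i  (running Σ = -0.199698-0.001389i)
  m=5: (+0.005210+0.006015i) × (+0.178552-0.008945i) = +0.000984+0.001027i  (running Σ = -0.198714-0.000361i)
  m=6: (+0.000571+0.000947i) × (+0.284255+0.181498i) = -0.000010+0.000373i  (running Σ = -0.198723+0.000012i)
  m=7: (+0.000040+0.000103i) × (-0.058008-0.143465i) = +0.000012-0.000012i  (running Σ = -0.198711-0.000000i)
  m=8: (+0.000001+0.000007i) × (+0.116765-0.489703i) = +0.000004+0.000000i  (running Σ = -0.198707-0.000000i)
Accumulated sum -0.198707-0.000000i; after 4π/(2l+1) scaling, -0.146884-0.000000i ⇒ P_8 = -0.146884

-0.146884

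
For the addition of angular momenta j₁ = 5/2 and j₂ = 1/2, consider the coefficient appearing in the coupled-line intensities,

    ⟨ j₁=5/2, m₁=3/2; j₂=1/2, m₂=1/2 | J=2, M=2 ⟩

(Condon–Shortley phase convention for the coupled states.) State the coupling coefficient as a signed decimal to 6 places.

-0.408248  (= −√(1/6))

j₁+j₂−J=1  J+j₁−j₂=4  J−j₁+j₂=0  j₁+j₂+J+1=6
(j₁±m₁, j₂±m₂, J±M) = (4,1,1,0,4,0)
P² = 96
sum k=1..1:
  [1] −1/24 = -1/24
S = -1/24
C² = P²·S² = 1/6 ; C = -0.408248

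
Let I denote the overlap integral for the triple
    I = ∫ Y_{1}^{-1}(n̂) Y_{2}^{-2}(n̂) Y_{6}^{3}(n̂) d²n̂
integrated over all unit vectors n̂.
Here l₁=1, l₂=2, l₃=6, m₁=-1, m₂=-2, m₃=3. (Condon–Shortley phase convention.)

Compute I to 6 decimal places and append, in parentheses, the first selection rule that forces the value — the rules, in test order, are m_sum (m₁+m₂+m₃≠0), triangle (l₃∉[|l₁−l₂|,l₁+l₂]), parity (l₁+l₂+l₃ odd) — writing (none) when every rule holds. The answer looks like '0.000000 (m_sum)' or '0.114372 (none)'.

0.000000 (triangle)

triangle: need 1≤l₃≤3, have 6; I=0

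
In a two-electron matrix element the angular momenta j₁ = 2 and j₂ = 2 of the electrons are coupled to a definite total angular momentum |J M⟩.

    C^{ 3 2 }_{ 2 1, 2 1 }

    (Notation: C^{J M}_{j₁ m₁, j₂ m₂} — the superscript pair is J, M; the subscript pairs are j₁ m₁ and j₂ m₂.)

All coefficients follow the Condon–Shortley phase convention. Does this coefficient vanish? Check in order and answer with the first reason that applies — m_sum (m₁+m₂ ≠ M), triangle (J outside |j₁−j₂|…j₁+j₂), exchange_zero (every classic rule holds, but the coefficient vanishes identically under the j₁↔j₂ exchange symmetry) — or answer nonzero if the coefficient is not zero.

m-sum: m₁+m₂ = 1+1 = 2, M = 2  ✓
triangle: |j₁−j₂| = 0 ≤ J = 3 ≤ j₁+j₂ = 4  ✓
exchange: j₁=j₂ and m₁=m₂, and (−1)^(j₁+j₂−J) = (−1)^1 = −1 forces ⟨j₁m₁;j₂m₂|JM⟩ = −⟨j₂m₂;j₁m₁|JM⟩ = −⟨j₁m₁;j₂m₂|JM⟩ ⇒ the coefficient vanishes identically
Racah sum check: Σ_k collapses to 0 ⇒ CG = 0

exchange_zero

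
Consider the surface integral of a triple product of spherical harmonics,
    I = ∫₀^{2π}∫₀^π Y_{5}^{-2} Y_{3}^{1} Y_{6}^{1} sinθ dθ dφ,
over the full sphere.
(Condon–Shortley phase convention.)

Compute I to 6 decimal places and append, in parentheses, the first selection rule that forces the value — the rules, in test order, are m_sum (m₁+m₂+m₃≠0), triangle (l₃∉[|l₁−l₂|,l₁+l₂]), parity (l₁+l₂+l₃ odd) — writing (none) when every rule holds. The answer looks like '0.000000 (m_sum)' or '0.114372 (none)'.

0.080575 (none)

Checks pass: Σm=0; 14 even; l₃=6∈[2,8].
(2·5+1)(2·3+1)(2·6+1) = 1001
Δ: 2! 8! 4! / 15! → 1/675675
sum: t=0:+1/8640 t=1:−1/2304 t=2:+1/8640 = -7/34560
3j²(5 3 6; 0 0 0) = Δ·Π!·Σ² = 7/429  (sign -1)
sum: t=0:+1/241920 t=1:−1/8640 t=2:+1/5760 = 1/16128
3j²(5 3 6; -2 1 1) = Δ·Π!·Σ² = 5/1001  (sign -1)
combine: 4πI² = 1001·7/429·5/1001 = 35/429
take √, sign +1: I = 0.08057502
No selection rule forces the value: the integral is nonzero (none).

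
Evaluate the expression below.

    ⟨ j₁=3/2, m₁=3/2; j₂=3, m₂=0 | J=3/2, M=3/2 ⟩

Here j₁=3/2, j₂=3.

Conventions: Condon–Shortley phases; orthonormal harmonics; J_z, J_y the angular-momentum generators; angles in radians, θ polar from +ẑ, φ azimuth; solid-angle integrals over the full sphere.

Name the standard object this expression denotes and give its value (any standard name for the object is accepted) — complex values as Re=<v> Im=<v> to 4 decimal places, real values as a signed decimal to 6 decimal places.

This is a Clebsch–Gordan (vector-coupling) coefficient.
j₁+j₂−J=3  J+j₁−j₂=0  J−j₁+j₂=3  j₁+j₂+J+1=7
(j₁±m₁, j₂±m₂, J±M) = (3,0,3,3,3,0)
P² = 1296/35
sum k=0..0:
  [0] +1/36 = 1/36
S = 1/36
C² = P²·S² = 1/35 ; C = +0.169031

Clebsch–Gordan coefficient, +√(1/35) ≈ +0.169031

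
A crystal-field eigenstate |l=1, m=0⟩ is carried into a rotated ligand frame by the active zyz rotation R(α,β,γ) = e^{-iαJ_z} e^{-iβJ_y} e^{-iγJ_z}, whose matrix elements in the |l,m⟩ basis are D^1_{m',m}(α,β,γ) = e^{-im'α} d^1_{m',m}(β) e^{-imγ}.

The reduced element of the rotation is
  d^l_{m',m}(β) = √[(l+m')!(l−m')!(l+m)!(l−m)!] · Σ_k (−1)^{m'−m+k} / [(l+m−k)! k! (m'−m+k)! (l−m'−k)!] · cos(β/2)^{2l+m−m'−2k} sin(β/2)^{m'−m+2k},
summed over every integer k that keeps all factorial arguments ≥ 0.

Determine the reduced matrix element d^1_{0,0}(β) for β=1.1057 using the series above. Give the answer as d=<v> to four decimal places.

d^1_{0,0}(β=1.1057) via the finite sum:
Half-angle: c=0.851031, s=0.525115. N=√(1·1·1·1)=1.000000
k: max(0,(0)−(0))=0 … min(1+(0),1−(0))=1
  k=0: (−1)^0·1.0000/(1)·0.8510^2·0.5251^0 = +0.724254
  k=1: (−1)^1·1.0000/(1)·0.8510^0·0.5251^2 = -0.275746
d^1_{0,0}(1.1057) = +0.724254 -0.275746 = +0.448509

d=0.4485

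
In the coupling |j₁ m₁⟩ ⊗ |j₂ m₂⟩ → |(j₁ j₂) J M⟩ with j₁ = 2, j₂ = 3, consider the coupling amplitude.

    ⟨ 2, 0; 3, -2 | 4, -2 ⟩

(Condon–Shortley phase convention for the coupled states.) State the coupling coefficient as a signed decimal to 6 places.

triangle: 1!·3!·5!/10! = 720/3628800
(j±m)!: 2!·2!·1!·5!·2!·6! = 691200
prefactor² = (2J+1)·Δ·N² = 8640/7
  k=0: +1/(0!·1!·2!·1!·1!·4!) = 1/48
  k=1: −1/(1!·0!·1!·0!·2!·5!) = -1/240
Σ = 1/60  ⇒  CG² = 8640/7·(1/60)² = 12/35
CG = +√(12/35) = +0.585540

+√(12/35) = +0.585540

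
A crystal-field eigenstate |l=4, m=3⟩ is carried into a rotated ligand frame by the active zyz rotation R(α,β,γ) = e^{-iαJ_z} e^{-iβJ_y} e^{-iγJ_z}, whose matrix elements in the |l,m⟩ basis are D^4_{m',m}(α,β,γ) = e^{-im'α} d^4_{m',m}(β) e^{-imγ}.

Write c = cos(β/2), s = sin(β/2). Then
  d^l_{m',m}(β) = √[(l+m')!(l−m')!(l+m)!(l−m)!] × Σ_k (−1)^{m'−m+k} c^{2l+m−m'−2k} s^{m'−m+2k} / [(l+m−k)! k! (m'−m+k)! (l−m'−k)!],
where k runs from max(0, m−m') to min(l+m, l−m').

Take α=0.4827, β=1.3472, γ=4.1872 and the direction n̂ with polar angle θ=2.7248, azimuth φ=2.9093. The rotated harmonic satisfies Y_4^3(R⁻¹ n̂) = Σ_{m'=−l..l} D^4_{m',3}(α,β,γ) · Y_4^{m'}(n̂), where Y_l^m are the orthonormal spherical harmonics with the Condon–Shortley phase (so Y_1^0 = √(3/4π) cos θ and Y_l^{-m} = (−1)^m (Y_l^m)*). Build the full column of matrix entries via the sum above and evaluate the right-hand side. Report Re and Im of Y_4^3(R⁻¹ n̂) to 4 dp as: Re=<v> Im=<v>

Re=0.2398 Im=0.3282

Need the full column D^4_{m',3} for m'=−4..4 at α=0.4827, β=1.3472, γ=4.1872.
cos(β/2)=0.781581, sin(β/2)=0.623804
d^4_{-4,3}: single k=7 term ⇒ +0.081256;  D = -0.028987+0.075910i
d^4_{-3,3}: k∈[6..7] ⇒ +0.251961 -0.022929 = +0.229032;  D = +0.026946+0.227442i
d^4_{-2,3}: k∈[5..6] ⇒ +0.506229 -0.107491 = +0.398738;  D = +0.225350+0.328951i
d^4_{-1,3}: k∈[4..5] ⇒ +0.747493 -0.285697 = +0.461795;  D = +0.408006+0.216302i
d^4_{0,3}: k∈[3..4] ⇒ +0.837680 -0.533612 = +0.304067;  D = +0.304064+0.001451i
d^4_{1,3}: k∈[2..3] ⇒ +0.704061 -0.747493 = -0.043432;  D = -0.038565+0.019976i
d^4_{2,3}: k∈[1..2] ⇒ +0.415844 -0.794693 = -0.378849;  D = -0.217082+0.310487i
d^4_{3,3}: k∈[0..1] ⇒ +0.139249 -0.620923 = -0.481674;  D = -0.061231+0.477767i
d^4_{4,3}: single k=0 term ⇒ -0.314348;  D = +0.109333+0.294722i
Y_4^{m'}(θ=2.7248,φ=2.9093) and Σ D·Y over m':
  (-0.0290+0.0759i)·(+0.0071+0.0095i)  (+0.0269+0.2274i)·(+0.0582+0.0487i)  (+0.2254+0.3290i)·(+0.2379+0.1192i)  (+0.4080+0.2163i)·(+0.4862+0.1150i)  (+0.3041+0.0015i)·(+0.2523+0.0000i)  (-0.0386+0.0200i)·(-0.4862+0.1150i)  (-0.2171+0.3105i)·(+0.2379-0.1192i)  (-0.0612+0.4778i)·(-0.0582+0.0487i)  (+0.1093+0.2947i)·(+0.0071-0.0095i)
Y_4^3(R⁻¹ n̂) = +0.239824+0.328206i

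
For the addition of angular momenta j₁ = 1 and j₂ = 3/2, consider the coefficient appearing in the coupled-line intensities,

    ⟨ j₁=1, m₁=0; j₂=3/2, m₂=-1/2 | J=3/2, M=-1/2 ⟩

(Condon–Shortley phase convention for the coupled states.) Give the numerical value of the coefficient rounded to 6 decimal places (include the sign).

j₁+j₂−J=1  J+j₁−j₂=1  J−j₁+j₂=2  j₁+j₂+J+1=5
(j₁±m₁, j₂±m₂, J±M) = (1,1,1,2,1,2)
P² = 4/15
sum k=0..1:
  [0] +1/1 = 1
  [1] −1/2 = -1/2
S = 1/2
C² = P²·S² = 1/15 ; C = +0.258199

+0.258199  (= +√(1/15))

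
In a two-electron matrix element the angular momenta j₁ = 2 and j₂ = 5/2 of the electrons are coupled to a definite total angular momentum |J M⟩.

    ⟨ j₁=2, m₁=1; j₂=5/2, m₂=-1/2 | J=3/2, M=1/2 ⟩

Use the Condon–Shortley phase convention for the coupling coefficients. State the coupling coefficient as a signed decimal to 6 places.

√[4·3!1!2!/7! · 3!1!2!3!2!1!] = √(48/35)
  +(−1)^0/∏(0,3,1,2,0,0)! = 1/12  (running 1/12)
  +(−1)^1/∏(1,2,0,1,1,1)! = -1/2  (running -5/12)
⟨..|..⟩ = √(48/35)·(-5/12) = -0.487950

−√(5/21) = -0.487950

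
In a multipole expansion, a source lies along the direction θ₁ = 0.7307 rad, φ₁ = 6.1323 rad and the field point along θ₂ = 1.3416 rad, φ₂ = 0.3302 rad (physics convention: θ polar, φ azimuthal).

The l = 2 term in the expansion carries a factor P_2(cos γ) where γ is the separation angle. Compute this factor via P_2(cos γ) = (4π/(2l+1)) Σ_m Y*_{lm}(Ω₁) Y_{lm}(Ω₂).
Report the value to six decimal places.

0.333342

Addition theorem: P_2(cos γ) = (4π/5) Σ_m Y*_{lm}(Ω₁) Y_{lm}(Ω₂), m = −2…2:
  [-2]  conj(Y_{2,-2})(Ω₁) = 0.16428 - 0.05114j ; Y_{2,-2}(Ω₂) = 0.28931 - 0.22472j ; Δ = 0.03604 - 0.05171j
  [-1]  conj(Y_{2,-1})(Ω₁) = 0.37960 - 0.05772j ; Y_{2,-1}(Ω₂) = 0.16170 - 0.05542j ; Δ = 0.05818 - 0.03037j
  [+0]  conj(Y_{2,0})(Ω₁) = 0.20935 + 0.00000j ; Y_{2,0}(Ω₂) = -0.26655 + 0.00000j ; Δ = -0.05580 + 0.00000j
  [+1]  conj(Y_{2,1})(Ω₁) = -0.37960 - 0.05772j ; Y_{2,1}(Ω₂) = -0.16170 - 0.05542j ; Δ = 0.05818 + 0.03037j
  [+2]  conj(Y_{2,2})(Ω₁) = 0.16428 + 0.05114j ; Y_{2,2}(Ω₂) = 0.28931 + 0.22472j ; Δ = 0.03604 + 0.05171j
Accumulated sum 0.13263 + 0.00000j; after 4π/(2l+1) scaling, 0.33334 + 0.00000j ⇒ P_2 = 0.333342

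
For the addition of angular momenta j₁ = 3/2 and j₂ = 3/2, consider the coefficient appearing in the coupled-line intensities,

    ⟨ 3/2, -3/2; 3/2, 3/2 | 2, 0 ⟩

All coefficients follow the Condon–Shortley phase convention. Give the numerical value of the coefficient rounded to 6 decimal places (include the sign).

triangle: 1!·2!·2!/6! = 4/720
(j±m)!: 0!·3!·3!·0!·2!·2! = 144
prefactor² = (2J+1)·Δ·N² = 4
  k=1: −1/(1!·0!·2!·2!·0!·0!) = -1/4
Σ = -1/4  ⇒  CG² = 4·(-1/4)² = 1/4
CG = −√(1/4) = -0.500000

-0.500000  (= −√(1/4))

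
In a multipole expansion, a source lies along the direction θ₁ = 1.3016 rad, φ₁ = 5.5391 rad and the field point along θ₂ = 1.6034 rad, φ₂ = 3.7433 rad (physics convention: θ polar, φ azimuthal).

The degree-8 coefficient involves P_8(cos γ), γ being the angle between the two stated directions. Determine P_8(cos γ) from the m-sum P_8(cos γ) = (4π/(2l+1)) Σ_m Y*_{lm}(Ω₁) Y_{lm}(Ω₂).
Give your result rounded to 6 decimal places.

Expand P_8 via completeness: Σ_{m} conj(Y_{8,m}) at Ω₁ times Y_{8,m} at Ω₂ —
  [-8]  conj(Y_{8,-8})(Ω₁) = 0.36355 + 0.12473j ; Y_{8,-8}(Ω₂) = 0.05189 + 0.51061j ; Δ = -0.04482 + 0.19211j
  [-7]  conj(Y_{8,-7})(Ω₁) = 0.20194 + 0.37301j ; Y_{8,-7}(Ω₂) = -0.03213 + 0.05875j ; Δ = -0.02840 - 0.00012j
  [-6]  conj(Y_{8,-6})(Ω₁) = -0.00452 + 0.01786j ; Y_{8,-6}(Ω₂) = 0.32942 - 0.16678j ; Δ = 0.00149 + 0.00664j
  [-5]  conj(Y_{8,-5})(Ω₁) = 0.29221 - 0.19096j ; Y_{8,-5}(Ω₂) = 0.07819 + 0.01047j ; Δ = 0.02485 - 0.01187j
  [-4]  conj(Y_{8,-4})(Ω₁) = 0.14807 + 0.02469j ; Y_{8,-4}(Ω₂) = -0.24357 - 0.22008j ; Δ = -0.03063 - 0.03860j
  [-3]  conj(Y_{8,-3})(Ω₁) = -0.17334 - 0.22268j ; Y_{8,-3}(Ω₂) = -0.01962 - 0.08219j ; Δ = -0.01490 + 0.01862j
  [-2]  conj(Y_{8,-2})(Ω₁) = 0.01656 - 0.19994j ; Y_{8,-2}(Ω₂) = -0.11169 + 0.29021j ; Δ = 0.05618 + 0.02714j
  [-1]  conj(Y_{8,-1})(Ω₁) = -0.18212 + 0.16767j ; Y_{8,-1}(Ω₂) = -0.07164 + 0.04919j ; Δ = 0.00480 - 0.02097j
  [+0]  conj(Y_{8,0})(Ω₁) = -0.21392 + 0.00000j ; Y_{8,0}(Ω₂) = 0.30594 + 0.00000j ; Δ = -0.06545 + 0.00000j
  [+1]  conj(Y_{8,1})(Ω₁) = 0.18212 + 0.16767j ; Y_{8,1}(Ω₂) = 0.07164 + 0.04919j ; Δ = 0.00480 + 0.02097j
  [+2]  conj(Y_{8,2})(Ω₁) = 0.01656 + 0.19994j ; Y_{8,2}(Ω₂) = -0.11169 - 0.29021j ; Δ = 0.05618 - 0.02714j
  [+3]  conj(Y_{8,3})(Ω₁) = 0.17334 - 0.22268j ; Y_{8,3}(Ω₂) = 0.01962 - 0.08219j ; Δ = -0.01490 - 0.01862j
  [+4]  conj(Y_{8,4})(Ω₁) = 0.14807 - 0.02469j ; Y_{8,4}(Ω₂) = -0.24357 + 0.22008j ; Δ = -0.03063 + 0.03860j
  [+5]  conj(Y_{8,5})(Ω₁) = -0.29221 - 0.19096j ; Y_{8,5}(Ω₂) = -0.07819 + 0.01047j ; Δ = 0.02485 + 0.01187j
  [+6]  conj(Y_{8,6})(Ω₁) = -0.00452 - 0.01786j ; Y_{8,6}(Ω₂) = 0.32942 + 0.16678j ; Δ = 0.00149 - 0.00664j
  [+7]  conj(Y_{8,7})(Ω₁) = -0.20194 + 0.37301j ; Y_{8,7}(Ω₂) = 0.03213 + 0.05875j ; Δ = -0.02840 + 0.00012j
  [+8]  conj(Y_{8,8})(Ω₁) = 0.36355 - 0.12473j ; Y_{8,8}(Ω₂) = 0.05189 - 0.51061j ; Δ = -0.04482 - 0.19211j
Total Σ_m = -0.12834 + 0.00000j. Multiply by 0.739198: -0.09487 + 0.00000j. P_8(cos γ) = -0.094868

-0.094868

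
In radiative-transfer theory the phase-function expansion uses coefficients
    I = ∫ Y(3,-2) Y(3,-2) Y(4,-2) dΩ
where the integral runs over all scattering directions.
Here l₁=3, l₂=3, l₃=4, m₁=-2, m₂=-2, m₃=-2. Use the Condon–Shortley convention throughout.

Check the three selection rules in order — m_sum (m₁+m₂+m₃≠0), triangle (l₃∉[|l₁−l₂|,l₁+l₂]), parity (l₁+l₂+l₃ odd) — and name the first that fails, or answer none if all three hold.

m_sum

Σmᵢ = -6  ✗
l₃∈[|l₁−l₂|,l₁+l₂]=[0,6], have l₃=4
Σlᵢ = 10 ⇒ even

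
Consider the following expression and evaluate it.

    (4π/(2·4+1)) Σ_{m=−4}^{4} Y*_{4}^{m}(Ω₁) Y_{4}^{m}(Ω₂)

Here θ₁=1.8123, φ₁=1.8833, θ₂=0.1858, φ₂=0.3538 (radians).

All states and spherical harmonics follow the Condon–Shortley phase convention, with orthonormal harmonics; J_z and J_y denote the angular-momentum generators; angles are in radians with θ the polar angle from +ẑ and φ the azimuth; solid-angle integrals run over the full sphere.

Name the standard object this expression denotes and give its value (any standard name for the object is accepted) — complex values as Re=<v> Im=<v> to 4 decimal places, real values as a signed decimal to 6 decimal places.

This sum is the spherical-harmonic addition theorem: it equals the Legendre polynomial P_l(cos γ) of the angle γ between the two directions.
Summing Y*_{l m}(θ₁,φ₁)·Y_{l m}(θ₂,φ₂) over m ∈ [−4, 4]; prefactor 4π/(2·4+1) = 1.396263:
  m=-4: (0.12403 + 0.37329j) × (0.00008 - 0.00051j) = 0.00020 - 0.00003j  (running Σ = 0.00020 - 0.00003j)
  m=-3: (-0.22090 + 0.16218j) × (0.00378 - 0.00677j) = 0.00026 + 0.00211j  (running Σ = 0.00046 + 0.00208j)
  m=-2: (0.15336 + 0.11065j) × (0.04998 - 0.04275j) = 0.01240 - 0.00103j  (running Σ = 0.01286 + 0.00105j)
  m=-1: (-0.08780 + 0.27176j) × (0.30304 - 0.11192j) = 0.00381 + 0.09218j  (running Σ = 0.01667 + 0.09323j)
  m=0: (0.14795 + 0.00000j) × (0.70619 + 0.00000j) = 0.10448 + 0.00000j  (running Σ = 0.12114 + 0.09323j)
  m=1: (0.08780 + 0.27176j) × (-0.30304 - 0.11192j) = 0.00381 - 0.09218j  (running Σ = 0.12495 + 0.00105j)
  m=2: (0.15336 - 0.11065j) × (0.04998 + 0.04275j) = 0.01240 + 0.00103j  (running Σ = 0.13735 + 0.00208j)
  m=3: (0.22090 + 0.16218j) × (-0.00378 - 0.00677j) = 0.00026 - 0.00211j  (running Σ = 0.13761 - 0.00003j)
  m=4: (0.12403 - 0.37329j) × (0.00008 + 0.00051j) = 0.00020 + 0.00003j  (running Σ = 0.13781 - 0.00000j)
Accumulated sum 0.13781 - 0.00000j; after 4π/(2l+1) scaling, 0.19242 - 0.00000j ⇒ P_4 = 0.192421

Legendre polynomial (addition theorem), +0.192421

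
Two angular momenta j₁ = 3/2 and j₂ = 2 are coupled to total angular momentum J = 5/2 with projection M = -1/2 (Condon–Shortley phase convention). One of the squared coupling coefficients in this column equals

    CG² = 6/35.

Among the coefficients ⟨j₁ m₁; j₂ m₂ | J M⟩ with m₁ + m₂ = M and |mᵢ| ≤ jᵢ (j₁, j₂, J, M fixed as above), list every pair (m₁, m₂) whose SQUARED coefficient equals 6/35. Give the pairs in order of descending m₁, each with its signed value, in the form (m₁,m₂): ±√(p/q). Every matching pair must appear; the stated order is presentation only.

Admissible pairs with m₁+m₂ = M = -1/2: (-3/2,1), (-1/2,0), (1/2,-1), (3/2,-2)
  (m₁,m₂)=(3/2,-2): CG² = 6/35, CG = +√(6/35)   ← matches the target
  (m₁,m₂)=(1/2,-1): CG² = 5/14, CG = +√(5/14)
  (m₁,m₂)=(-1/2,0): CG² = 3/35, CG = −√(3/35)
  (m₁,m₂)=(-3/2,1): CG² = 27/70, CG = −√(27/70)
Pairs with CG² = 6/35: (3/2,-2): +√(6/35)

(3/2,-2): +√(6/35)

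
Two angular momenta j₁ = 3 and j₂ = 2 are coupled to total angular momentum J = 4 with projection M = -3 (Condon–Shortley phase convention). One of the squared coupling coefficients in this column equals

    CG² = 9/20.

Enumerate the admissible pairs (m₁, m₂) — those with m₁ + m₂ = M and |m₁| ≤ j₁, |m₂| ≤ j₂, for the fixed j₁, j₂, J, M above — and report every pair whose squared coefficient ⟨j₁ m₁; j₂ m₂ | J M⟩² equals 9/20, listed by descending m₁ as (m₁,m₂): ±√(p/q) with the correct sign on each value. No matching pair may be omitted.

(-3,0): −√(9/20)

Admissible pairs with m₁+m₂ = M = -3: (-3,0), (-2,-1), (-1,-2)
  (m₁,m₂)=(-1,-2): CG² = 1/2, CG = +√(1/2)
  (m₁,m₂)=(-2,-1): CG² = 1/20, CG = −√(1/20)
  (m₁,m₂)=(-3,0): CG² = 9/20, CG = −√(9/20)   ← matches the target
Pairs with CG² = 9/20: (-3,0): −√(9/20)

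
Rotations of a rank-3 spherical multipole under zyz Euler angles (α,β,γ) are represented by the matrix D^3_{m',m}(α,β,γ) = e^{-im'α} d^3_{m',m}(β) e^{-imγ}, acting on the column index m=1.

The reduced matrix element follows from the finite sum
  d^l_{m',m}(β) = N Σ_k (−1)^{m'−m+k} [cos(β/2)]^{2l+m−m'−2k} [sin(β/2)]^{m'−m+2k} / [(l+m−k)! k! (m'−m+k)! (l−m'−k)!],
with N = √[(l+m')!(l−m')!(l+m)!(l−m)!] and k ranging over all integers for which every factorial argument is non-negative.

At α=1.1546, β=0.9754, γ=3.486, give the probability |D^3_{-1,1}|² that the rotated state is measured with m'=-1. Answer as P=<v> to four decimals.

D^3_{-1,1}(1.1546,0.9754,3.4860) = e^{-i·-1·1.1546}·d^3_{-1,1}(0.9754)·e^{-i·1·3.4860}. Compute d first:
Half-angle: c=0.883413, s=0.468595. N=√(2·24·24·2)=48.000000
k: max(0,(1)−(-1))=2 … min(3+(1),3−(-1))=4
  k=2: (−1)^0·48.0000/(8)·0.8834^4·0.4686^2 = +0.802421
  k=3: (−1)^1·48.0000/(6)·0.8834^2·0.4686^4 = -0.301030
  k=4: (−1)^2·48.0000/(48)·0.8834^0·0.4686^6 = +0.010587
d^3_{-1,1}(0.9754) = +0.802421 -0.301030 +0.010587 = +0.511979
|D^3_{-1,1}|² = |d^3_{-1,1}(β)|² = (+0.511979)² = 0.262122 (the z-rotation phases have unit modulus)

P=0.2621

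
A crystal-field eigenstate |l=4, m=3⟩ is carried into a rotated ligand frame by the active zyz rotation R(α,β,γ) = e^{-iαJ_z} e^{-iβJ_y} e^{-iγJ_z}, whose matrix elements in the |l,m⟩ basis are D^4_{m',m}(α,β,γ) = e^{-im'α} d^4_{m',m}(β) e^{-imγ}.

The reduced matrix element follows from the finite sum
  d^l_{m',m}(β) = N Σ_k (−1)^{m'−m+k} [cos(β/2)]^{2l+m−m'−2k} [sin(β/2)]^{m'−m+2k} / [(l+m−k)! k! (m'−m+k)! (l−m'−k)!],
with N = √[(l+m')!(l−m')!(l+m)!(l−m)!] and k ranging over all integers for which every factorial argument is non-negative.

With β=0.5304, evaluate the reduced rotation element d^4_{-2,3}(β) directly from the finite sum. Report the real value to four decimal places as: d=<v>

d=0.0122

d^4_{-2,3}(β=0.5304) via the finite sum:
c=cos(0.530400/2)=0.965040, s=sin(0.530400/2)=0.262102; N=√[2·720·5040·1]=2693.993318
The bounds max(0,m−m')=5 and min(l+m,l−m')=6 give 2 terms
  k=5: (−1)^0·2693.9933/(240)·0.9650^3·0.2621^5 = +0.012479
  k=6: (−1)^1·2693.9933/(720)·0.9650^1·0.2621^7 = -0.000307
d^4_{-2,3}(0.5304) = +0.012479 -0.000307 = +0.012172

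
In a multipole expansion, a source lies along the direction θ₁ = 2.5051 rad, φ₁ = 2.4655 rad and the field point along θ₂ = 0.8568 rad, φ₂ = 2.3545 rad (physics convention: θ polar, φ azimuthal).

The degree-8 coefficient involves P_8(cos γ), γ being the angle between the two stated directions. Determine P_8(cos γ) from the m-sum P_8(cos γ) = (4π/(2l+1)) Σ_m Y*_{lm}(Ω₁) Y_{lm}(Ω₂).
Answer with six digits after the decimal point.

Summing Y*_{l m}(θ₁,φ₁)·Y_{l m}(θ₂,φ₂) over m ∈ [−8, 8]; prefactor 4π/(2·8+1) = 0.739198:
  [-8]  conj(Y_{8,-8})(Ω₁) = +0.005150+0.006160i ; Y_{8,-8}(Ω₂) = +0.054848+0.000744i ; Δ = +0.000278+0.000342i
  [-7]  conj(Y_{8,-7})(Ω₁) = +0.000880+0.043445i ; Y_{8,-7}(Ω₂) = -0.136020+0.132831i ; Δ = -0.005891-0.005792i
  [-6]  conj(Y_{8,-6})(Ω₁) = -0.088065+0.114452i ; Y_{8,-6}(Ω₂) = +0.003874-0.381001i ; Δ = +0.043265+0.033996i
  [-5]  conj(Y_{8,-5})(Ω₁) = -0.315831+0.076911i ; Y_{8,-5}(Ω₂) = +0.315945+0.321344i ; Δ = -0.124500-0.077191i
  [-4]  conj(Y_{8,-4})(Ω₁) = -0.434948-0.203291i ; Y_{8,-4}(Ω₂) = -0.199073-0.001349i ; Δ = +0.086312+0.041057i
  [-3]  conj(Y_{8,-3})(Ω₁) = -0.162662-0.330401i ; Y_{8,-3}(Ω₂) = -0.171541+0.169806i ; Δ = +0.084007+0.029056i
  [-2]  conj(Y_{8,-2})(Ω₁) = -0.019470+0.087637i ; Y_{8,-2}(Ω₂) = +0.001167-0.344278i ; Δ = +0.030149+0.006805i
  [-1]  conj(Y_{8,-1})(Ω₁) = -0.324229+0.260102i ; Y_{8,-1}(Ω₂) = -0.064767-0.064987i ; Δ = +0.037903+0.004225i
  [+0]  conj(Y_{8,0})(Ω₁) = -0.044038-0.000000i ; Y_{8,0}(Ω₂) = +0.358203+0.000000i ; Δ = -0.015774-0.000000i
  [+1]  conj(Y_{8,1})(Ω₁) = +0.324229+0.260102i ; Y_{8,1}(Ω₂) = +0.064767-0.064987i ; Δ = +0.037903-0.004225i
  [+2]  conj(Y_{8,2})(Ω₁) = -0.019470-0.087637i ; Y_{8,2}(Ω₂) = +0.001167+0.344278i ; Δ = +0.030149-0.006805i
  [+3]  conj(Y_{8,3})(Ω₁) = +0.162662-0.330401i ; Y_{8,3}(Ω₂) = +0.171541+0.169806i ; Δ = +0.084007-0.029056i
  [+4]  conj(Y_{8,4})(Ω₁) = -0.434948+0.203291i ; Y_{8,4}(Ω₂) = -0.199073+0.001349i ; Δ = +0.086312-0.041057i
  [+5]  conj(Y_{8,5})(Ω₁) = +0.315831+0.076911i ; Y_{8,5}(Ω₂) = -0.315945+0.321344i ; Δ = -0.124500+0.077191i
  [+6]  conj(Y_{8,6})(Ω₁) = -0.088065-0.114452i ; Y_{8,6}(Ω₂) = +0.003874+0.381001i ; Δ = +0.043265-0.033996i
  [+7]  conj(Y_{8,7})(Ω₁) = -0.000880+0.043445i ; Y_{8,7}(Ω₂) = +0.136020+0.132831i ; Δ = -0.005891+0.005792i
  [+8]  conj(Y_{8,8})(Ω₁) = +0.005150-0.006160i ; Y_{8,8}(Ω₂) = +0.054848-0.000744i ; Δ = +0.000278-0.000342i
Total Σ_m = +0.287272+0.000000i. Multiply by 0.739198: +0.212351+0.000000i. P_8(cos γ) = 0.212351

0.212351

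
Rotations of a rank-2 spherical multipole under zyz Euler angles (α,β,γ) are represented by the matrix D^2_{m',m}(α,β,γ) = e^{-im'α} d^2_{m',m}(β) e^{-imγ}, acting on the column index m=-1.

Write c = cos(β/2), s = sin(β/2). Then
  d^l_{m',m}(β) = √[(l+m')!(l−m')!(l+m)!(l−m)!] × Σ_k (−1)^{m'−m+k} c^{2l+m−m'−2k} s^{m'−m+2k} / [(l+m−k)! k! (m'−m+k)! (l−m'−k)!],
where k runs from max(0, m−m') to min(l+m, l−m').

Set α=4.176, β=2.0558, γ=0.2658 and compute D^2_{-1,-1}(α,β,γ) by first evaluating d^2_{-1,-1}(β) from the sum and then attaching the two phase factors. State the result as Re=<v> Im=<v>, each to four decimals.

D^2_{-1,-1}(4.1760,2.0558,0.2658) = e^{-i·-1·4.1760}·d^2_{-1,-1}(2.0558)·e^{-i·-1·0.2658}. Compute d first:
Half-angle: c=0.516618, s=0.856216. N=√(1·6·1·6)=6.000000
k∈{0,1} keeps every argument non-negative
  k=0: (−1)^0·6.0000/(6)·0.5166^4·0.8562^0 = +0.071233
  k=1: (−1)^1·6.0000/(2)·0.5166^2·0.8562^2 = -0.586985
d^2_{-1,-1}(2.0558) = +0.071233 -0.586985 = -0.515753
Phases: e^{-i·(-1)·4.1760}=-0.511035-0.859560i, e^{-i·(-1)·0.2658}=+0.964883+0.262681i ⇒ D=+0.137860+0.496986i

Re=0.1379 Im=0.4970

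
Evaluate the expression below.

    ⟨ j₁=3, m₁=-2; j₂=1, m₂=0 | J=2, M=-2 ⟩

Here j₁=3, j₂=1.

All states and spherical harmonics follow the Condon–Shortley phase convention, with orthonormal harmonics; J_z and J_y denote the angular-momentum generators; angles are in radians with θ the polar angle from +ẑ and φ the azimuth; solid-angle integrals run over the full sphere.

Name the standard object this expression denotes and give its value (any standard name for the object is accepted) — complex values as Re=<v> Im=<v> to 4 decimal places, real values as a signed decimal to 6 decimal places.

This is a Clebsch–Gordan (vector-coupling) coefficient.
j₁+j₂−J=2  J+j₁−j₂=4  J−j₁+j₂=0  j₁+j₂+J+1=7
(j₁±m₁, j₂±m₂, J±M) = (1,5,1,1,0,4)
P² = 960/7
sum k=1..1:
  [1] −1/24 = -1/24
S = -1/24
C² = P²·S² = 5/21 ; C = -0.487950

Clebsch–Gordan coefficient, −√(5/21) ≈ -0.487950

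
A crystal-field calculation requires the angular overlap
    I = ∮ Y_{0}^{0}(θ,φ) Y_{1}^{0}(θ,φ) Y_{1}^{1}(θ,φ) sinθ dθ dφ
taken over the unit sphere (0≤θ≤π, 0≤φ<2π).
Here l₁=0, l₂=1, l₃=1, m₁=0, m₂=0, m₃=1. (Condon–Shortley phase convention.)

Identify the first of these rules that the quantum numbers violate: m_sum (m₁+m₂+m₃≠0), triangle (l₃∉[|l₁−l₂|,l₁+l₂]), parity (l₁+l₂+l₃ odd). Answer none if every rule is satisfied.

Σmᵢ = 1  ✗
l₃∈[|l₁−l₂|,l₁+l₂]=[1,1], have l₃=1
Σlᵢ = 2 ⇒ even

m_sum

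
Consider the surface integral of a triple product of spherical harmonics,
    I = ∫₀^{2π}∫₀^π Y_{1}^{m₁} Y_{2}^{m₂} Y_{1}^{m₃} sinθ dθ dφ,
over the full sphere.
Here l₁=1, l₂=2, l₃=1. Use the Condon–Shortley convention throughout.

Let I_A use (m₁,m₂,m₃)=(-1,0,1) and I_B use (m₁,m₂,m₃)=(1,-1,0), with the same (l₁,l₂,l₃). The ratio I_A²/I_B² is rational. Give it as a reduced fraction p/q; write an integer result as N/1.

Shared (l₁,l₂,l₃)=(1,2,1): N and (l;000)² cancel in I_A²/I_B².
A: Δ = 2!·0!·2!/5! = 1/30; Racah Σ t=2..2: t=2:+1/4 = 1/4; ⇒ 3j(1 2 1; -1 0 1)² = 1/30, sgn +1
B: Δ = 2!·0!·2!/5! = 1/30; Racah Σ t=0..0: t=0:+1/2 = 1/2; ⇒ 3j(1 2 1; 1 -1 0)² = 1/10, sgn -1
I_A²/I_B² = (1/30)/(1/10) = 1/3

1/3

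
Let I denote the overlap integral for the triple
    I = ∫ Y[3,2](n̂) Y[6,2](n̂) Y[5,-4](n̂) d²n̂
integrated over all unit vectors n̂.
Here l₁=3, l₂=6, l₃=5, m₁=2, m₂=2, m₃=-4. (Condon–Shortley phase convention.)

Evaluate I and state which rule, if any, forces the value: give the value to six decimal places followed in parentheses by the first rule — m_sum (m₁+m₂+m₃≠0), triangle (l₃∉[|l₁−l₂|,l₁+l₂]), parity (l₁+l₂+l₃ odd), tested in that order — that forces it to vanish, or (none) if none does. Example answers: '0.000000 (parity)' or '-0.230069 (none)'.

-0.139560 (none)

Rules hold: Σm=0, L=14 even, 3≤5≤9.
N = 7·13·11 = 1001
Δ = 4!·2!·8!/15! = 1/675675
Racah Σ t=1..3: t=1:−1/8640 t=2:+1/2304 t=3:−1/8640 = 7/34560
⇒ 3j(3 6 5; 0 0 0)² = 7/429, sgn -1
Racah Σ t=0..1: t=0:+1/967680 t=1:−1/60480 = -1/64512
⇒ 3j(3 6 5; 2 2 -4)² = 15/1001, sgn +1
4πI² = N·(3j₀)²·(3jₘ)² = 35/143
I = -1·√(0.244755/4π) = -0.13956004
No selection rule forces the value: the integral is nonzero (none).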